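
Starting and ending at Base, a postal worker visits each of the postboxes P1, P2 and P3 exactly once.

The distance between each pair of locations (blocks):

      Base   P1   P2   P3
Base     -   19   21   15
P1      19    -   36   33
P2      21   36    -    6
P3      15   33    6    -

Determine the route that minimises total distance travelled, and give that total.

Minimum total distance: 76 blocks.

Base → P1 → P2 → P3 → Base: 19+36+6+15 = 76
Base → P1 → P3 → P2 → Base: 19+33+6+21 = 79
Base → P2 → P1 → P3 → Base: 21+36+33+15 = 105
The minimum is 76.
One optimal route: Base → P1 → P2 → P3 → Base (or its reverse).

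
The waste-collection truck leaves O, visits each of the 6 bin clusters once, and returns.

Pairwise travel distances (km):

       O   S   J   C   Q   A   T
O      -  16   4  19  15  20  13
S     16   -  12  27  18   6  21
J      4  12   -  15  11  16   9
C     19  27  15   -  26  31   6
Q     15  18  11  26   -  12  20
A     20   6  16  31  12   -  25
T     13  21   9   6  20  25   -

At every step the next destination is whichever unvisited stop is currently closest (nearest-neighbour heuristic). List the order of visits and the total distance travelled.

From O: distances to unvisited — J=4, T=13, Q=15, S=16, C=19, A=20. Nearest is J (4).
From J: distances to unvisited — T=9, Q=11, S=12, C=15, A=16. Nearest is T (9).
From T: distances to unvisited — C=6, Q=20, S=21, A=25. Nearest is C (6).
From C: distances to unvisited — Q=26, S=27, A=31. Nearest is Q (26).
From Q: distances to unvisited — A=12, S=18. Nearest is A (12).
From A: distances to unvisited — S=6. Nearest is S (6).
Return S→O: 16.
Total = 4 + 9 + 6 + 26 + 12 + 6 + 16 = 79.

Nearest-neighbour total = 79 km; route O → J → T → C → Q → A → S → O.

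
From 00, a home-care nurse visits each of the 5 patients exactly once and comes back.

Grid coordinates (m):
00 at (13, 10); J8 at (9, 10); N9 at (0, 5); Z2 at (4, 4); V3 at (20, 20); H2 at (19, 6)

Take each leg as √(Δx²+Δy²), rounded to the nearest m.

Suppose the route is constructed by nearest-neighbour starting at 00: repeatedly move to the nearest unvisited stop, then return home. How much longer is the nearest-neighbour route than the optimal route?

Excess over optimum: 2 m.

From 00: J8=4, H2=7, Z2=11, V3=12, N9=14 → choose J8 (4).
From J8: Z2=8, N9=10, H2=11, V3=15 → choose Z2 (8).
From Z2: N9=4, H2=15, V3=23 → choose N9 (4).
From N9: H2=19, V3=25 → choose H2 (19).
From H2: V3=14 → choose V3 (14).
NN route 00 → J8 → Z2 → N9 → H2 → V3 → 00 costs 61.
Optimal: 00 → J8 → N9 → Z2 → H2 → V3 → 00 costs 59 (by enumerating all 60 distinct tours).
Excess = 61 − 59 = 2.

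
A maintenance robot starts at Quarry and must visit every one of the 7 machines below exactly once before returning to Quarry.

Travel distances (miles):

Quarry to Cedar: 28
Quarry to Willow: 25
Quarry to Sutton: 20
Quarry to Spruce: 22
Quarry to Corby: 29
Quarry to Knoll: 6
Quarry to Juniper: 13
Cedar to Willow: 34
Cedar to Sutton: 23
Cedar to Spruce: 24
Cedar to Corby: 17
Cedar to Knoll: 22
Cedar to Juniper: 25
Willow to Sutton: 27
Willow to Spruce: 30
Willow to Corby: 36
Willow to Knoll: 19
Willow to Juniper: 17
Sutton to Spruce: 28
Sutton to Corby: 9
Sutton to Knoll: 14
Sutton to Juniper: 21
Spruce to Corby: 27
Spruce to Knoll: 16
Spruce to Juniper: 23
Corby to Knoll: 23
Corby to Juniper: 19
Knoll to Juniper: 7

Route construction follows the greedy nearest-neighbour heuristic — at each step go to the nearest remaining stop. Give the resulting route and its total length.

129 miles along Quarry → Knoll → Juniper → Willow → Sutton → Corby → Cedar → Spruce → Quarry.

At Quarry the remaining stops are Knoll 6, Juniper 13, Sutton 20, Spruce 22, Willow 25, Cedar 28, Corby 29; go to Knoll.
At Knoll the remaining stops are Juniper 7, Sutton 14, Spruce 16, Willow 19, Cedar 22, Corby 23; go to Juniper.
At Juniper the remaining stops are Willow 17, Corby 19, Sutton 21, Spruce 23, Cedar 25; go to Willow.
At Willow the remaining stops are Sutton 27, Spruce 30, Cedar 34, Corby 36; go to Sutton.
At Sutton the remaining stops are Corby 9, Cedar 23, Spruce 28; go to Corby.
At Corby the remaining stops are Cedar 17, Spruce 27; go to Cedar.
At Cedar the remaining stops are Spruce 24; go to Spruce.
Return Spruce→Quarry: 22.
Total = 6 + 7 + 17 + 27 + 9 + 17 + 24 + 22 = 129.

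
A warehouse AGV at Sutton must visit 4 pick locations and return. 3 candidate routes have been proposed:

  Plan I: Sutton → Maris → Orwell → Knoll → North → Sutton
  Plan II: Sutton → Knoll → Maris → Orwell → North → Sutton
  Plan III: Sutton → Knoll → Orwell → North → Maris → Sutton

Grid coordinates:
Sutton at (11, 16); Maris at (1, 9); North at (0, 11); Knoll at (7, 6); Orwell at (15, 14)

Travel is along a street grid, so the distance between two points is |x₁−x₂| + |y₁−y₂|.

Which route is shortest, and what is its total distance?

68 — Plan III is the shortest.

Plan I: 17 + 19 + 16 + 12 + 16 = 80
Plan II: 14 + 9 + 19 + 18 + 16 = 76
Plan III: 14 + 16 + 18 + 3 + 17 = 68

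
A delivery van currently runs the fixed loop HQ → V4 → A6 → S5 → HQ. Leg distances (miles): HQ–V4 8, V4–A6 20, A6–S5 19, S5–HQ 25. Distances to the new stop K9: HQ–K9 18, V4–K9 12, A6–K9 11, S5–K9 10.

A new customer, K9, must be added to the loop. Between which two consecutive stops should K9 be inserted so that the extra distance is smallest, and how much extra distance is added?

Adding 2 miles by placing K9 on the A6–S5 leg.

Insertion cost between consecutive stops i–j is d(i,K9) + d(K9,j) − d(i,j):
  between HQ and V4: 18 + 12 − 8 = 22
  between V4 and A6: 12 + 11 − 20 = 3
  between A6 and S5: 11 + 10 − 19 = 2
  between S5 and HQ: 10 + 18 − 25 = 3
Cheapest insertion is between A6 and S5, adding 2.
New total = 72 + 2 = 74.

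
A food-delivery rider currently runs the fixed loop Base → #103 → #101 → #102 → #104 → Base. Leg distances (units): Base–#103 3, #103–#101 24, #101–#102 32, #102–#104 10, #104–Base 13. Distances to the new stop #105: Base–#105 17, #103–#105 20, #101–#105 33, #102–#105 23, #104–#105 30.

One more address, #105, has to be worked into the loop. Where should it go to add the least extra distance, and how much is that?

+24 — insert #105 between #101 and #102.

Insertion cost between consecutive stops i–j is d(i,#105) + d(#105,j) − d(i,j):
  between Base and #103: 17 + 20 − 3 = 34
  between #103 and #101: 20 + 33 − 24 = 29
  between #101 and #102: 33 + 23 − 32 = 24
  between #102 and #104: 23 + 30 − 10 = 43
  between #104 and Base: 30 + 17 − 13 = 34
Cheapest insertion is between #101 and #102, adding 24.
New total = 82 + 24 = 106.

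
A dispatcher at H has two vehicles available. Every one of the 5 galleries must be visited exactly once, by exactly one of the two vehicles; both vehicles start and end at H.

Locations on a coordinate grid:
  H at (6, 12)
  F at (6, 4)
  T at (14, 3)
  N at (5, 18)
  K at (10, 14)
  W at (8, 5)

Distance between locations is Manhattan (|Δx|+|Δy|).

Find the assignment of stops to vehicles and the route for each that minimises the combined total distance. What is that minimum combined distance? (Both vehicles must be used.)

Minimum combined distance: 54.

Check every non-empty split of the stops between the two vehicles; for each half take its own optimal tour:
  {F} + {T, N, K, W}: 16 + 48 = 64
  {T} + {F, N, K, W}: 34 + 38 = 72
  {F, T} + {N, K, W}: 34 + 36 = 70
  {N} + {F, T, K, W}: 14 + 40 = 54
  {F, N} + {T, K, W}: 30 + 38 = 68
  {T, N} + {F, K, W}: 48 + 28 = 76
  … (15 splits in total)
Best: vehicle 1 H → N → H = 14; vehicle 2 H → F → W → T → K → H = 40; combined 54.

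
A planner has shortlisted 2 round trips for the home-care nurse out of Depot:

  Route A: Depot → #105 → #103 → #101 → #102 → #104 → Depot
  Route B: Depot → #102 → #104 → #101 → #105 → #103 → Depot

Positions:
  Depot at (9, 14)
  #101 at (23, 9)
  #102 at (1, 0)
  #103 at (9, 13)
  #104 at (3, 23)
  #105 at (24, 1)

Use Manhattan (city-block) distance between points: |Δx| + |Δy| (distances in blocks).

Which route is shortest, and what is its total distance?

Route A: 28 + 27 + 18 + 31 + 25 + 15 = 144
Route B: 22 + 25 + 34 + 9 + 27 + 1 = 118

118 blocks — Route B is the shortest.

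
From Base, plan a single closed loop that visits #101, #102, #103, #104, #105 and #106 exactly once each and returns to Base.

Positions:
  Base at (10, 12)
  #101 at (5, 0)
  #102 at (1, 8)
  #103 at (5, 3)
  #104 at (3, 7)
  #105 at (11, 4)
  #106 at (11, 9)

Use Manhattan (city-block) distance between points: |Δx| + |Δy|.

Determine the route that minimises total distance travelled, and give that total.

Shortest round trip = 44.

Base - #101 - #102 - #103 - #104 - #105 - #106 - Base: 17+12+9+6+11+5+4 = 64
Base - #101 - #102 - #103 - #104 - #106 - #105 - Base: 17+12+9+6+10+5+9 = 68
Base - #101 - #102 - #103 - #105 - #104 - #106 - Base: 17+12+9+7+11+10+4 = 70
Base - #101 - #102 - #103 - #105 - #106 - #104 - Base: 17+12+9+7+5+10+12 = 72
Base - #101 - #102 - #103 - #106 - #104 - #105 - Base: 17+12+9+12+10+11+9 = 80
Base - #101 - #102 - #103 - #106 - #105 - #104 - Base: 17+12+9+12+5+11+12 = 78
Base - #101 - #102 - #104 - #103 - #105 - #106 - Base: 17+12+3+6+7+5+4 = 54
Base - #101 - #102 - #104 - #103 - #106 - #105 - Base: 17+12+3+6+12+5+9 = 64
… (352 more)
Base - #102 - #104 - #101 - #103 - #105 - #106 - Base: 13+3+9+3+7+5+4 = 44  ← best
The minimum is 44.
One optimal route: Base → #102 → #104 → #101 → #103 → #105 → #106 → Base (or its reverse).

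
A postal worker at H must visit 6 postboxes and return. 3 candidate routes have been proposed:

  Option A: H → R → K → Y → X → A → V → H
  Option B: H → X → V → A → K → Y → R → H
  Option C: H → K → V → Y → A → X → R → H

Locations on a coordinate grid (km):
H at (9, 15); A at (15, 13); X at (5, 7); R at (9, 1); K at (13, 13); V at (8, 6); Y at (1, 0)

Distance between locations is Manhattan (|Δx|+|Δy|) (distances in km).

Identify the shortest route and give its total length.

80 km — Option B is the shortest.

Option A: 14 + 16 + 25 + 11 + 16 + 14 + 10 = 106
Option B: 12 + 4 + 14 + 2 + 25 + 9 + 14 = 80
Option C: 6 + 12 + 13 + 27 + 16 + 10 + 14 = 98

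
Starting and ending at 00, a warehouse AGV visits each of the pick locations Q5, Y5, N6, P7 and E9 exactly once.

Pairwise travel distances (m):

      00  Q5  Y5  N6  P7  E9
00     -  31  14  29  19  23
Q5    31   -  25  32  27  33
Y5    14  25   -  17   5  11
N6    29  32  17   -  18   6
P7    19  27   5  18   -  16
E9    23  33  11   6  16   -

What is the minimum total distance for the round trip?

00 → Q5 → Y5 → N6 → P7 → E9 → 00: 31+25+17+18+16+23 = 130
00 → Q5 → Y5 → N6 → E9 → P7 → 00: 31+25+17+6+16+19 = 114
00 → Q5 → Y5 → P7 → N6 → E9 → 00: 31+25+5+18+6+23 = 108
00 → Q5 → Y5 → P7 → E9 → N6 → 00: 31+25+5+16+6+29 = 112
00 → Q5 → Y5 → E9 → N6 → P7 → 00: 31+25+11+6+18+19 = 110
00 → Q5 → Y5 → E9 → P7 → N6 → 00: 31+25+11+16+18+29 = 130
00 → Q5 → N6 → Y5 → P7 → E9 → 00: 31+32+17+5+16+23 = 124
00 → Q5 → N6 → Y5 → E9 → P7 → 00: 31+32+17+11+16+19 = 126
00 → Q5 → N6 → P7 → Y5 → E9 → 00: 31+32+18+5+11+23 = 120
00 → Q5 → N6 → P7 → E9 → Y5 → 00: 31+32+18+16+11+14 = 122
00 → Q5 → N6 → E9 → Y5 → P7 → 00: 31+32+6+11+5+19 = 104
00 → Q5 → N6 → E9 → P7 → Y5 → 00: 31+32+6+16+5+14 = 104
00 → Q5 → P7 → Y5 → N6 → E9 → 00: 31+27+5+17+6+23 = 109
00 → Q5 → P7 → Y5 → E9 → N6 → 00: 31+27+5+11+6+29 = 109
… (46 more)
The minimum is 104.
One optimal route: 00 → Q5 → N6 → E9 → Y5 → P7 → 00 (or its reverse).

104 m — the shortest possible round trip.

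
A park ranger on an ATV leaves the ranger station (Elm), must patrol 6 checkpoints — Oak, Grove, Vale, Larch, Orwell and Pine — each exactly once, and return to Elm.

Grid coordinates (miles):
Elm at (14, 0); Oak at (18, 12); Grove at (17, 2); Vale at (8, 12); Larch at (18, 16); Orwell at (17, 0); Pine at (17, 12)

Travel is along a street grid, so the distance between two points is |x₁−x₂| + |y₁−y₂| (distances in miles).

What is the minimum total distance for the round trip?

Minimum total distance: 52 miles.

There are 360 distinct closed tours to check (reversals are equivalent).
Elm-Oak-Grove-Vale-Larch-Orwell-Pine-Elm: 16+11+19+14+17+12+15 = 104
Elm-Oak-Grove-Vale-Larch-Pine-Orwell-Elm: 16+11+19+14+5+12+3 = 80
Elm-Oak-Grove-Vale-Orwell-Larch-Pine-Elm: 16+11+19+21+17+5+15 = 104
Elm-Oak-Grove-Vale-Orwell-Pine-Larch-Elm: 16+11+19+21+12+5+20 = 104
Elm-Oak-Grove-Vale-Pine-Larch-Orwell-Elm: 16+11+19+9+5+17+3 = 80
Elm-Oak-Grove-Vale-Pine-Orwell-Larch-Elm: 16+11+19+9+12+17+20 = 104
Elm-Oak-Grove-Larch-Vale-Orwell-Pine-Elm: 16+11+15+14+21+12+15 = 104
Elm-Oak-Grove-Larch-Vale-Pine-Orwell-Elm: 16+11+15+14+9+12+3 = 80
… (352 more)
Elm-Vale-Oak-Larch-Pine-Grove-Orwell-Elm: 18+10+4+5+10+2+3 = 52  ← best
The minimum is 52.
One optimal route: Elm → Vale → Oak → Larch → Pine → Grove → Orwell → Elm (or its reverse).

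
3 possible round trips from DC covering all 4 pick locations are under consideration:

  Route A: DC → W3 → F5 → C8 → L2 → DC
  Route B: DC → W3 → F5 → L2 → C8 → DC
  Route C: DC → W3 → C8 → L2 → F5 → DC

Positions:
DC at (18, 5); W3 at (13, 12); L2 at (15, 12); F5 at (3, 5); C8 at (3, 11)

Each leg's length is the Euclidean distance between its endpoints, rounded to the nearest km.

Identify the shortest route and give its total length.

Route A: 9 + 12 + 6 + 12 + 8 = 47
Route B: 9 + 12 + 14 + 12 + 16 = 63
Route C: 9 + 10 + 12 + 14 + 15 = 60

Shortest is Route A, total 47 km.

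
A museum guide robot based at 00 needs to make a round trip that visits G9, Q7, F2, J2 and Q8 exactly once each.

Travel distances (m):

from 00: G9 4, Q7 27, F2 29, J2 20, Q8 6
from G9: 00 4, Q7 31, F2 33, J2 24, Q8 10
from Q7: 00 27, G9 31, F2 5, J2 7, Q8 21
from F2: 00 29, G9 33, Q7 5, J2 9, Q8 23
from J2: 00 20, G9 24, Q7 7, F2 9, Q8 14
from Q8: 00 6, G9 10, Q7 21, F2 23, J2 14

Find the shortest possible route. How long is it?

00 → G9 → Q7 → F2 → J2 → Q8 → 00: 4+31+5+9+14+6 = 69
00 → G9 → Q7 → F2 → Q8 → J2 → 00: 4+31+5+23+14+20 = 97
00 → G9 → Q7 → J2 → F2 → Q8 → 00: 4+31+7+9+23+6 = 80
00 → G9 → Q7 → J2 → Q8 → F2 → 00: 4+31+7+14+23+29 = 108
00 → G9 → Q7 → Q8 → F2 → J2 → 00: 4+31+21+23+9+20 = 108
00 → G9 → Q7 → Q8 → J2 → F2 → 00: 4+31+21+14+9+29 = 108
00 → G9 → F2 → Q7 → J2 → Q8 → 00: 4+33+5+7+14+6 = 69
00 → G9 → F2 → Q7 → Q8 → J2 → 00: 4+33+5+21+14+20 = 97
00 → G9 → F2 → J2 → Q7 → Q8 → 00: 4+33+9+7+21+6 = 80
00 → G9 → F2 → J2 → Q8 → Q7 → 00: 4+33+9+14+21+27 = 108
00 → G9 → F2 → Q8 → Q7 → J2 → 00: 4+33+23+21+7+20 = 108
00 → G9 → F2 → Q8 → J2 → Q7 → 00: 4+33+23+14+7+27 = 108
00 → G9 → J2 → Q7 → F2 → Q8 → 00: 4+24+7+5+23+6 = 69
00 → G9 → J2 → Q7 → Q8 → F2 → 00: 4+24+7+21+23+29 = 108
… (46 more)
The minimum is 69.
One optimal route: 00 → G9 → Q7 → F2 → J2 → Q8 → 00 (or its reverse).

69 m — the shortest possible round trip.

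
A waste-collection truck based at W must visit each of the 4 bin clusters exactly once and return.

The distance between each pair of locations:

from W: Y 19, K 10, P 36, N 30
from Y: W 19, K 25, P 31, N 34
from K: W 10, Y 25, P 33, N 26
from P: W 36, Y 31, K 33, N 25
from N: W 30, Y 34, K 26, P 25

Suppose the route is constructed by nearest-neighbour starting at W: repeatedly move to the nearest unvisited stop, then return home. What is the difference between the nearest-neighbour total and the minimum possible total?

From W: K=10, Y=19, N=30, P=36 → choose K (10).
From K: Y=25, N=26, P=33 → choose Y (25).
From Y: P=31, N=34 → choose P (31).
From P: N=25 → choose N (25).
NN route W → K → Y → P → N → W costs 121.
Optimal: W → Y → P → N → K → W costs 111 (by enumerating all 12 distinct tours).
Excess = 121 − 111 = 10.

The nearest-neighbour route is 10 longer than optimal.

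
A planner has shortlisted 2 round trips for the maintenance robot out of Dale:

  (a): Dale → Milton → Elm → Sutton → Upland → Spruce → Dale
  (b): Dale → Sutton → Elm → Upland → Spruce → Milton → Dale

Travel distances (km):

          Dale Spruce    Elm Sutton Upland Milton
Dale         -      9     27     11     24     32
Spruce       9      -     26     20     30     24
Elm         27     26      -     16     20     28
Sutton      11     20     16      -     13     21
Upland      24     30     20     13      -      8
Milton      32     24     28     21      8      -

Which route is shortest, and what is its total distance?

(a): 32 + 28 + 16 + 13 + 30 + 9 = 128
(b): 11 + 16 + 20 + 30 + 24 + 32 = 133

128 km — (a) is the shortest.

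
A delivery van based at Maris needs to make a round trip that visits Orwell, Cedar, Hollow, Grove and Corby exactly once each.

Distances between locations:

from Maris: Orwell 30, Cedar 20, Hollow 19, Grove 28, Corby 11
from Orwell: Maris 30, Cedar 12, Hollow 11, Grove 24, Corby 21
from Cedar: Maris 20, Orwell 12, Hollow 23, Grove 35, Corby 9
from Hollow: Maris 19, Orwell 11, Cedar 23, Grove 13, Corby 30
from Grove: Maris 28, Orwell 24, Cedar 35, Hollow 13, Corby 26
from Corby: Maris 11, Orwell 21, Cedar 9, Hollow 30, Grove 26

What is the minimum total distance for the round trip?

Minimum total distance: 84.

With 5 stops there are 5!/2 = 60 distinct round trips (a route and its reverse cost the same).
Maris→Orwell→Cedar→Hollow→Grove→Corby→Maris: 30+12+23+13+26+11 = 115
Maris→Orwell→Cedar→Hollow→Corby→Grove→Maris: 30+12+23+30+26+28 = 149
Maris→Orwell→Cedar→Grove→Hollow→Corby→Maris: 30+12+35+13+30+11 = 131
Maris→Orwell→Cedar→Grove→Corby→Hollow→Maris: 30+12+35+26+30+19 = 152
Maris→Orwell→Cedar→Corby→Hollow→Grove→Maris: 30+12+9+30+13+28 = 122
Maris→Orwell→Cedar→Corby→Grove→Hollow→Maris: 30+12+9+26+13+19 = 109
Maris→Orwell→Hollow→Cedar→Grove→Corby→Maris: 30+11+23+35+26+11 = 136
Maris→Orwell→Hollow→Cedar→Corby→Grove→Maris: 30+11+23+9+26+28 = 127
Maris→Orwell→Hollow→Grove→Cedar→Corby→Maris: 30+11+13+35+9+11 = 109
Maris→Orwell→Hollow→Grove→Corby→Cedar→Maris: 30+11+13+26+9+20 = 109
Maris→Orwell→Hollow→Corby→Cedar→Grove→Maris: 30+11+30+9+35+28 = 143
Maris→Orwell→Hollow→Corby→Grove→Cedar→Maris: 30+11+30+26+35+20 = 152
Maris→Orwell→Grove→Cedar→Hollow→Corby→Maris: 30+24+35+23+30+11 = 153
Maris→Orwell→Grove→Cedar→Corby→Hollow→Maris: 30+24+35+9+30+19 = 147
… (46 more)
Maris→Grove→Hollow→Orwell→Cedar→Corby→Maris: 28+13+11+12+9+11 = 84  ← best
The minimum is 84.
One optimal route: Maris → Grove → Hollow → Orwell → Cedar → Corby → Maris (or its reverse).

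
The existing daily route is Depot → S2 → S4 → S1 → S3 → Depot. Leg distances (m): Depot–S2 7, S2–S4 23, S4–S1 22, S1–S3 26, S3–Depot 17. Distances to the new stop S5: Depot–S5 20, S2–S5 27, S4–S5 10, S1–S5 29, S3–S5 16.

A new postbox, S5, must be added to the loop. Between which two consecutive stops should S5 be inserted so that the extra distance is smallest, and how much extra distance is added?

+14 m — insert S5 between S2 and S4.

Insertion cost between consecutive stops i–j is d(i,S5) + d(S5,j) − d(i,j):
  between Depot and S2: 20 + 27 − 7 = 40
  between S2 and S4: 27 + 10 − 23 = 14
  between S4 and S1: 10 + 29 − 22 = 17
  between S1 and S3: 29 + 16 − 26 = 19
  between S3 and Depot: 16 + 20 − 17 = 19
Cheapest insertion is between S2 and S4, adding 14.
New total = 95 + 14 = 109.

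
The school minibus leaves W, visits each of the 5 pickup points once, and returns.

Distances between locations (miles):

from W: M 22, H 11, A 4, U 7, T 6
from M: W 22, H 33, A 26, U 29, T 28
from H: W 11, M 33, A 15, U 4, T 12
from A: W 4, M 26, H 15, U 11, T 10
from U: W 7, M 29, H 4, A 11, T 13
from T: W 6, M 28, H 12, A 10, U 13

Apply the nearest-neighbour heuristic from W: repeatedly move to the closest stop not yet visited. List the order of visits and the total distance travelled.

At W the remaining stops are A 4, T 6, U 7, H 11, M 22; go to A.
At A the remaining stops are T 10, U 11, H 15, M 26; go to T.
At T the remaining stops are H 12, U 13, M 28; go to H.
At H the remaining stops are U 4, M 33; go to U.
At U the remaining stops are M 29; go to M.
Return M→W: 22.
Total = 4 + 10 + 12 + 4 + 29 + 22 = 81.

Nearest-neighbour total = 81 miles; route W → A → T → H → U → M → W.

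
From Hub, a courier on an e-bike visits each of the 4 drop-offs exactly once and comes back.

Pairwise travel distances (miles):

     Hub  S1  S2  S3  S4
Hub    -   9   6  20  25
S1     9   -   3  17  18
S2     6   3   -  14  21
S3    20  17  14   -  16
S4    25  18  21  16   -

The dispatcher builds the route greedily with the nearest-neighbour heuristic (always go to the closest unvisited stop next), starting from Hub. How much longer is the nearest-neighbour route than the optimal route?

The nearest-neighbour route is 4 miles longer than optimal.

Hub: S2=6, S1=9, S3=20, S4=25 ⇒ S2
S2: S1=3, S3=14, S4=21 ⇒ S1
S1: S3=17, S4=18 ⇒ S3
S3: S4=16 ⇒ S4
NN route Hub → S2 → S1 → S3 → S4 → Hub costs 67.
Optimal: Hub → S1 → S4 → S3 → S2 → Hub costs 63 (by enumerating all 12 distinct tours).
Excess = 67 − 63 = 4.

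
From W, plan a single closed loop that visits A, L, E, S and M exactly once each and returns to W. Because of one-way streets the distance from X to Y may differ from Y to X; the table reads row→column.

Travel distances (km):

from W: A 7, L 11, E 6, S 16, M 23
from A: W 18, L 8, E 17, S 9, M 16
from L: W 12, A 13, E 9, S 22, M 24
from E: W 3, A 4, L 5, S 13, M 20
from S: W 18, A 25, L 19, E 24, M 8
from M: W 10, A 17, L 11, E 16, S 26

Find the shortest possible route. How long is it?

W-A-L-E-S-M-W: 7+8+9+13+8+10 = 55
W-A-L-E-M-S-W: 7+8+9+20+26+18 = 88
W-A-L-S-E-M-W: 7+8+22+24+20+10 = 91
W-A-L-S-M-E-W: 7+8+22+8+16+3 = 64
W-A-L-M-E-S-W: 7+8+24+16+13+18 = 86
W-A-L-M-S-E-W: 7+8+24+26+24+3 = 92
W-A-E-L-S-M-W: 7+17+5+22+8+10 = 69
W-A-E-L-M-S-W: 7+17+5+24+26+18 = 97
W-A-E-S-L-M-W: 7+17+13+19+24+10 = 90
W-A-E-S-M-L-W: 7+17+13+8+11+12 = 68
W-A-E-M-L-S-W: 7+17+20+11+22+18 = 95
W-A-E-M-S-L-W: 7+17+20+26+19+12 = 101
W-A-S-L-E-M-W: 7+9+19+9+20+10 = 74
W-A-S-L-M-E-W: 7+9+19+24+16+3 = 78
… (106 more)
W-A-S-M-L-E-W: 7+9+8+11+9+3 = 47  ← best
The minimum is 47.
One optimal route: W → A → S → M → L → E → W.

Shortest round trip = 47 km.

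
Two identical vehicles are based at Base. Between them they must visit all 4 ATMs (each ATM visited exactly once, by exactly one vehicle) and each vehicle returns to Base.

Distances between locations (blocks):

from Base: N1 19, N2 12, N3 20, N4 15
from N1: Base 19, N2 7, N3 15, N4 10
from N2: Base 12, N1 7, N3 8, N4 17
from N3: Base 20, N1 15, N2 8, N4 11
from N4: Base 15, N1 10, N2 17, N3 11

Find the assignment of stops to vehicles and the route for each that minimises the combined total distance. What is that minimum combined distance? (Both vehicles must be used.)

84 blocks — the smallest possible combined total.

Check every non-empty split of the stops between the two vehicles; for each half take its own optimal tour:
  {N1} + {N2, N3, N4}: 38 + 46 = 84
  {N2} + {N1, N3, N4}: 24 + 60 = 84
  {N1, N2} + {N3, N4}: 38 + 46 = 84
  {N3} + {N1, N2, N4}: 40 + 44 = 84
  {N1, N3} + {N2, N4}: 54 + 44 = 98
  {N2, N3} + {N1, N4}: 40 + 44 = 84
  … (7 splits in total)
Best: vehicle 1 Base → N1 → Base = 38; vehicle 2 Base → N2 → N3 → N4 → Base = 46; combined 84.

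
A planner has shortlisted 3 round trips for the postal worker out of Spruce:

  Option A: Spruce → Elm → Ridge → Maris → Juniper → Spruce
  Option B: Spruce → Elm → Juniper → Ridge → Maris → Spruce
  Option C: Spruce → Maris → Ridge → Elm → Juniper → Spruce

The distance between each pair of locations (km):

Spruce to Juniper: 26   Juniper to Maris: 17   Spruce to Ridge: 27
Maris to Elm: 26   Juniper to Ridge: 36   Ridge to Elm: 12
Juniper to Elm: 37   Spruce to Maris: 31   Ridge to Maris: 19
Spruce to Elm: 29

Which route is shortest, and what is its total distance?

Option A: 29 + 12 + 19 + 17 + 26 = 103
Option B: 29 + 37 + 36 + 19 + 31 = 152
Option C: 31 + 19 + 12 + 37 + 26 = 125

103 km — Option A is the shortest.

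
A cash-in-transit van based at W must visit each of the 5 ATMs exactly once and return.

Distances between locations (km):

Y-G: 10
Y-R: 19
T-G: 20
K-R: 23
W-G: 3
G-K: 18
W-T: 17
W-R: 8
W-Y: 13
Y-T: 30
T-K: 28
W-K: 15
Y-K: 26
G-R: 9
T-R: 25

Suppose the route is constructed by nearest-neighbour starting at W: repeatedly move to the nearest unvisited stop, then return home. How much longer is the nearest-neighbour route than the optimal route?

W: G=3, R=8, Y=13, K=15, T=17 ⇒ G
G: R=9, Y=10, K=18, T=20 ⇒ R
R: Y=19, K=23, T=25 ⇒ Y
Y: K=26, T=30 ⇒ K
K: T=28 ⇒ T
NN route W → G → R → Y → K → T → W costs 102.
Optimal: W → T → K → Y → G → R → W costs 98 (by enumerating all 60 distinct tours).
Excess = 102 − 98 = 4.

4 km longer than the optimal tour.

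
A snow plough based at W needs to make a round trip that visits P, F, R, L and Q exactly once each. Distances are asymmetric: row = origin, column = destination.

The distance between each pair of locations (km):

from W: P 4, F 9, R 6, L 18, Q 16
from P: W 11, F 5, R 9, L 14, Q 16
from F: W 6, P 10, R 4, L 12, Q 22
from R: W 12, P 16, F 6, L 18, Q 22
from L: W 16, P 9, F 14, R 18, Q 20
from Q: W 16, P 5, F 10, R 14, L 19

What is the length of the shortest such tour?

60 km — the shortest possible round trip.

W→P→F→R→L→Q→W: 4+5+4+18+20+16 = 67
W→P→F→R→Q→L→W: 4+5+4+22+19+16 = 70
W→P→F→L→R→Q→W: 4+5+12+18+22+16 = 77
W→P→F→L→Q→R→W: 4+5+12+20+14+12 = 67
W→P→F→Q→R→L→W: 4+5+22+14+18+16 = 79
W→P→F→Q→L→R→W: 4+5+22+19+18+12 = 80
W→P→R→F→L→Q→W: 4+9+6+12+20+16 = 67
W→P→R→F→Q→L→W: 4+9+6+22+19+16 = 76
W→P→R→L→F→Q→W: 4+9+18+14+22+16 = 83
W→P→R→L→Q→F→W: 4+9+18+20+10+6 = 67
W→P→R→Q→F→L→W: 4+9+22+10+12+16 = 73
W→P→R→Q→L→F→W: 4+9+22+19+14+6 = 74
W→P→L→F→R→Q→W: 4+14+14+4+22+16 = 74
W→P→L→F→Q→R→W: 4+14+14+22+14+12 = 80
… (106 more)
W→R→F→L→Q→P→W: 6+6+12+20+5+11 = 60  ← best
The minimum is 60.
One optimal route: W → R → F → L → Q → P → W.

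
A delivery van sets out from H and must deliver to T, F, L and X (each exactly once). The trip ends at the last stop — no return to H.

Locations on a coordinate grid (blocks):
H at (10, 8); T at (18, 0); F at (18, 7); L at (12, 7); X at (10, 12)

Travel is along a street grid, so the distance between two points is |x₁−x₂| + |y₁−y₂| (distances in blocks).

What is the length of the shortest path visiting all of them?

There are 4! = 24 possible orderings.
H→T→F→L→X: 16+7+6+7 = 36
H→T→F→X→L: 16+7+13+7 = 43
H→T→L→F→X: 16+13+6+13 = 48
H→T→L→X→F: 16+13+7+13 = 49
H→T→X→F→L: 16+20+13+6 = 55
H→T→X→L→F: 16+20+7+6 = 49
H→F→T→L→X: 9+7+13+7 = 36
H→F→T→X→L: 9+7+20+7 = 43
H→F→L→T→X: 9+6+13+20 = 48
H→F→L→X→T: 9+6+7+20 = 42
H→F→X→T→L: 9+13+20+13 = 55
H→F→X→L→T: 9+13+7+13 = 42
H→L→T→F→X: 3+13+7+13 = 36
H→L→T→X→F: 3+13+20+13 = 49
… (10 more)
H→X→L→F→T: 4+7+6+7 = 24  ← best
The minimum is 24.
One shortest path: H → X → L → F → T.

24 blocks — the minimum one-way total.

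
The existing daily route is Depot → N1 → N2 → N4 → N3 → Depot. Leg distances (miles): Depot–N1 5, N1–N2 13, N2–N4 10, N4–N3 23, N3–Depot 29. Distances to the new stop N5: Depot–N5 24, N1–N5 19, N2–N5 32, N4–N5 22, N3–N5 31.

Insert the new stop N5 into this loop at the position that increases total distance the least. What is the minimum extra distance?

Insertion cost between consecutive stops i–j is d(i,N5) + d(N5,j) − d(i,j):
  between Depot and N1: 24 + 19 − 5 = 38
  between N1 and N2: 19 + 32 − 13 = 38
  between N2 and N4: 32 + 22 − 10 = 44
  between N4 and N3: 22 + 31 − 23 = 30
  between N3 and Depot: 31 + 24 − 29 = 26
Cheapest insertion is between N3 and Depot, adding 26.
New total = 80 + 26 = 106.

Minimum extra distance: 26 miles, inserting N5 between N3 and Depot.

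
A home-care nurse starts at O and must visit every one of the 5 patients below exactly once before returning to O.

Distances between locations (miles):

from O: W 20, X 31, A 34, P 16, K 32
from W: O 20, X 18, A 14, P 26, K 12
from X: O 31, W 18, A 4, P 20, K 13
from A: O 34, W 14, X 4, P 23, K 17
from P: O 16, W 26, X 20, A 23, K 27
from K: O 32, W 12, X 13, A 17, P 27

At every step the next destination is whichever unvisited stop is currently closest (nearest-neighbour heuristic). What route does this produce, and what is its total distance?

Nearest-neighbour total = 98 miles; route O → P → X → A → W → K → O.

O → [P:16 / W:20 / X:31 / K:32 / A:34] → P (16)
P → [X:20 / A:23 / W:26 / K:27] → X (20)
X → [A:4 / K:13 / W:18] → A (4)
A → [W:14 / K:17] → W (14)
W → [K:12] → K (12)
Return K→O: 32.
Total = 16 + 20 + 4 + 14 + 12 + 32 = 98.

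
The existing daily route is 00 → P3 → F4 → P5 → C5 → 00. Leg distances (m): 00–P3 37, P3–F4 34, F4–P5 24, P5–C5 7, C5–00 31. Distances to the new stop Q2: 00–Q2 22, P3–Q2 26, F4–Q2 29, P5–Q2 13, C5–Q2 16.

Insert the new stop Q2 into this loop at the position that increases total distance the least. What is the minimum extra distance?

Insertion cost between consecutive stops i–j is d(i,Q2) + d(Q2,j) − d(i,j):
  between 00 and P3: 22 + 26 − 37 = 11
  between P3 and F4: 26 + 29 − 34 = 21
  between F4 and P5: 29 + 13 − 24 = 18
  between P5 and C5: 13 + 16 − 7 = 22
  between C5 and 00: 16 + 22 − 31 = 7
Cheapest insertion is between C5 and 00, adding 7.
New total = 133 + 7 = 140.

Adding 7 m by placing Q2 on the C5–00 leg.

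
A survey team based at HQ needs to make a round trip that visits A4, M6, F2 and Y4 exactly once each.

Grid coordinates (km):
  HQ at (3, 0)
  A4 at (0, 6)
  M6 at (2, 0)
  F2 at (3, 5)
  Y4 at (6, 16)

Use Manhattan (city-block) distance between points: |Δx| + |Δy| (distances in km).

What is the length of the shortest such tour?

44 km — the shortest possible round trip.

With 4 stops there are 4!/2 = 12 distinct round trips (a route and its reverse cost the same).
HQ - A4 - M6 - F2 - Y4 - HQ: 9+8+6+14+19 = 56
HQ - A4 - M6 - Y4 - F2 - HQ: 9+8+20+14+5 = 56
HQ - A4 - F2 - M6 - Y4 - HQ: 9+4+6+20+19 = 58
HQ - A4 - F2 - Y4 - M6 - HQ: 9+4+14+20+1 = 48
HQ - A4 - Y4 - M6 - F2 - HQ: 9+16+20+6+5 = 56
HQ - A4 - Y4 - F2 - M6 - HQ: 9+16+14+6+1 = 46
HQ - M6 - A4 - F2 - Y4 - HQ: 1+8+4+14+19 = 46
HQ - M6 - A4 - Y4 - F2 - HQ: 1+8+16+14+5 = 44
HQ - M6 - F2 - A4 - Y4 - HQ: 1+6+4+16+19 = 46
HQ - M6 - Y4 - A4 - F2 - HQ: 1+20+16+4+5 = 46
HQ - F2 - A4 - M6 - Y4 - HQ: 5+4+8+20+19 = 56
HQ - F2 - M6 - A4 - Y4 - HQ: 5+6+8+16+19 = 54
The minimum is 44.
One optimal route: HQ → M6 → A4 → Y4 → F2 → HQ (or its reverse).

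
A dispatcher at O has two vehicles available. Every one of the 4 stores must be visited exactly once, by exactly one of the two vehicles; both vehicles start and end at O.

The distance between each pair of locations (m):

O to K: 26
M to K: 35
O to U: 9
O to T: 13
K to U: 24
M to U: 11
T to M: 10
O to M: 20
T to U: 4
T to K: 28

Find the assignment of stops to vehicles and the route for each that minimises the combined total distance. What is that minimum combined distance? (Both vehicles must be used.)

95 m — the smallest possible combined total.

Check every non-empty split of the stops between the two vehicles; for each half take its own optimal tour:
  {T} + {M, K, U}: 26 + 81 = 107
  {M} + {T, K, U}: 40 + 67 = 107
  {T, M} + {K, U}: 43 + 59 = 102
  {K} + {T, M, U}: 52 + 43 = 95
  {T, K} + {M, U}: 67 + 40 = 107
  {M, K} + {T, U}: 81 + 26 = 107
  … (7 splits in total)
Best: vehicle 1 O → K → O = 52; vehicle 2 O → T → M → U → O = 43; combined 95.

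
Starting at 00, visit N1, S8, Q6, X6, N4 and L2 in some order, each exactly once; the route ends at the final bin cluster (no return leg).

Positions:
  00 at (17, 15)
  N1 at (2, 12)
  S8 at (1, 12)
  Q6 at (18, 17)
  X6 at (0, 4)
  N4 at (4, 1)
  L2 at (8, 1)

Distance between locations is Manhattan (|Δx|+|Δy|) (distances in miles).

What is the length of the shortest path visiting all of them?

There are 6! = 720 possible orderings.
00 - N1 - S8 - Q6 - X6 - N4 - L2: 18+1+22+31+7+4 = 83
00 - N1 - S8 - Q6 - X6 - L2 - N4: 18+1+22+31+11+4 = 87
00 - N1 - S8 - Q6 - N4 - X6 - L2: 18+1+22+30+7+11 = 89
00 - N1 - S8 - Q6 - N4 - L2 - X6: 18+1+22+30+4+11 = 86
00 - N1 - S8 - Q6 - L2 - X6 - N4: 18+1+22+26+11+7 = 85
00 - N1 - S8 - Q6 - L2 - N4 - X6: 18+1+22+26+4+7 = 78
00 - N1 - S8 - X6 - Q6 - N4 - L2: 18+1+9+31+30+4 = 93
00 - N1 - S8 - X6 - Q6 - L2 - N4: 18+1+9+31+26+4 = 89
… (712 more)
00 - Q6 - N1 - S8 - X6 - N4 - L2: 3+21+1+9+7+4 = 45  ← best
The minimum is 45.
One shortest path: 00 → Q6 → N1 → S8 → X6 → N4 → L2.

Shortest open route: 45 miles.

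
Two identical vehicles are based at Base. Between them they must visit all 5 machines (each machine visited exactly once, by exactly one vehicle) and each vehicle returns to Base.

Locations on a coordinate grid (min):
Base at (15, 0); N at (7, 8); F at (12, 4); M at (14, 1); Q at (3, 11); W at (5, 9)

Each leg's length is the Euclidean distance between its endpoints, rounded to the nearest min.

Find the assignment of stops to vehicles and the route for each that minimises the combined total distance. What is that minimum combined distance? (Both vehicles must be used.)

Try each way of splitting the stops between the two vehicles (each non-empty) and, for each split, find the best tour for each vehicle:
  {N} + {F, M, Q, W}: 22 + 32 = 54
  {F} + {N, M, Q, W}: 10 + 32 = 42
  {N, F} + {M, Q, W}: 22 + 32 = 54
  {M} + {N, F, Q, W}: 2 + 32 = 34
  {N, M} + {F, Q, W}: 22 + 32 = 54
  {F, M} + {N, Q, W}: 10 + 32 = 42
  … (15 splits in total)
Best: vehicle 1 Base → M → Base = 2; vehicle 2 Base → N → W → Q → F → Base = 32; combined 34.

Minimum combined distance: 34 min.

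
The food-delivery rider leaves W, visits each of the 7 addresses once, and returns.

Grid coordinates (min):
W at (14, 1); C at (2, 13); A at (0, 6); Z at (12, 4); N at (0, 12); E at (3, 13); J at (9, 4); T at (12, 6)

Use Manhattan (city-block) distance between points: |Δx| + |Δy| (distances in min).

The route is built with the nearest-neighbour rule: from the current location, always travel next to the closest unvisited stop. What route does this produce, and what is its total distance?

Total distance 56 min via the nearest-neighbour route W → Z → T → J → A → N → C → E → W.

At W the remaining stops are Z 5, T 7, J 8, A 19, E 23, C 24, N 25; go to Z.
At Z the remaining stops are T 2, J 3, A 14, E 18, C 19, N 20; go to T.
At T the remaining stops are J 5, A 12, E 16, C 17, N 18; go to J.
At J the remaining stops are A 11, E 15, C 16, N 17; go to A.
At A the remaining stops are N 6, C 9, E 10; go to N.
At N the remaining stops are C 3, E 4; go to C.
At C the remaining stops are E 1; go to E.
Return E→W: 23.
Total = 5 + 2 + 5 + 11 + 6 + 3 + 1 + 23 = 56.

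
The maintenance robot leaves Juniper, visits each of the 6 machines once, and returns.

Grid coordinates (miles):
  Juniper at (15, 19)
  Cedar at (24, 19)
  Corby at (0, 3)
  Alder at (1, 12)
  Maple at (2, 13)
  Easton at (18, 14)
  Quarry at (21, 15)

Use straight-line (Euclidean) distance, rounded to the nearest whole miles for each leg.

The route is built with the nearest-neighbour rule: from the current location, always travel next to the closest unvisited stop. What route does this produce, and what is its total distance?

From Juniper: distances to unvisited — Easton=6, Quarry=7, Cedar=9, Maple=14, Alder=16, Corby=22. Nearest is Easton (6).
From Easton: distances to unvisited — Quarry=3, Cedar=8, Maple=16, Alder=17, Corby=21. Nearest is Quarry (3).
From Quarry: distances to unvisited — Cedar=5, Maple=19, Alder=20, Corby=24. Nearest is Cedar (5).
From Cedar: distances to unvisited — Maple=23, Alder=24, Corby=29. Nearest is Maple (23).
From Maple: distances to unvisited — Alder=1, Corby=10. Nearest is Alder (1).
From Alder: distances to unvisited — Corby=9. Nearest is Corby (9).
Return Corby→Juniper: 22.
Total = 6 + 3 + 5 + 23 + 1 + 9 + 22 = 69.

Total distance 69 miles via the nearest-neighbour route Juniper → Easton → Quarry → Cedar → Maple → Alder → Corby → Juniper.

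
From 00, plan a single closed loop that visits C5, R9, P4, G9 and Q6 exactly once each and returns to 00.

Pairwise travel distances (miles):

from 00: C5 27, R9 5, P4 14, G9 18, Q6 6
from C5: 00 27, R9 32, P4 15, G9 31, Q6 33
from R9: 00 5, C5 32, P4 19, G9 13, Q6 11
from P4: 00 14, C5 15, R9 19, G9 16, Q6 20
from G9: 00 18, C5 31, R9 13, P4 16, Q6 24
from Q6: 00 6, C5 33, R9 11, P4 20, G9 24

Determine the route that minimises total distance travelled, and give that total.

Minimum total distance: 88 miles.

With 5 stops there are 5!/2 = 60 distinct round trips (a route and its reverse cost the same).
00 → C5 → R9 → P4 → G9 → Q6 → 00: 27+32+19+16+24+6 = 124
00 → C5 → R9 → P4 → Q6 → G9 → 00: 27+32+19+20+24+18 = 140
00 → C5 → R9 → G9 → P4 → Q6 → 00: 27+32+13+16+20+6 = 114
00 → C5 → R9 → G9 → Q6 → P4 → 00: 27+32+13+24+20+14 = 130
00 → C5 → R9 → Q6 → P4 → G9 → 00: 27+32+11+20+16+18 = 124
00 → C5 → R9 → Q6 → G9 → P4 → 00: 27+32+11+24+16+14 = 124
00 → C5 → P4 → R9 → G9 → Q6 → 00: 27+15+19+13+24+6 = 104
00 → C5 → P4 → R9 → Q6 → G9 → 00: 27+15+19+11+24+18 = 114
00 → C5 → P4 → G9 → R9 → Q6 → 00: 27+15+16+13+11+6 = 88
00 → C5 → P4 → G9 → Q6 → R9 → 00: 27+15+16+24+11+5 = 98
00 → C5 → P4 → Q6 → R9 → G9 → 00: 27+15+20+11+13+18 = 104
00 → C5 → P4 → Q6 → G9 → R9 → 00: 27+15+20+24+13+5 = 104
00 → C5 → G9 → R9 → P4 → Q6 → 00: 27+31+13+19+20+6 = 116
00 → C5 → G9 → R9 → Q6 → P4 → 00: 27+31+13+11+20+14 = 116
… (46 more)
The minimum is 88.
One optimal route: 00 → C5 → P4 → G9 → R9 → Q6 → 00 (or its reverse).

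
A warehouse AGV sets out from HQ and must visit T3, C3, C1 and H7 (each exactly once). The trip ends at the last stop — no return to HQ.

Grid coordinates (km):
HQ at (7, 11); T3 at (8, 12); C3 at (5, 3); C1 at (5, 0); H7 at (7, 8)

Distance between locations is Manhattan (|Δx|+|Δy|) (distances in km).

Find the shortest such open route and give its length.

17 km — the minimum one-way total.

There are 4! = 24 possible orderings.
HQ - T3 - C3 - C1 - H7: 2+12+3+10 = 27
HQ - T3 - C3 - H7 - C1: 2+12+7+10 = 31
HQ - T3 - C1 - C3 - H7: 2+15+3+7 = 27
HQ - T3 - C1 - H7 - C3: 2+15+10+7 = 34
HQ - T3 - H7 - C3 - C1: 2+5+7+3 = 17
HQ - T3 - H7 - C1 - C3: 2+5+10+3 = 20
HQ - C3 - T3 - C1 - H7: 10+12+15+10 = 47
HQ - C3 - T3 - H7 - C1: 10+12+5+10 = 37
HQ - C3 - C1 - T3 - H7: 10+3+15+5 = 33
HQ - C3 - C1 - H7 - T3: 10+3+10+5 = 28
HQ - C3 - H7 - T3 - C1: 10+7+5+15 = 37
HQ - C3 - H7 - C1 - T3: 10+7+10+15 = 42
HQ - C1 - T3 - C3 - H7: 13+15+12+7 = 47
HQ - C1 - T3 - H7 - C3: 13+15+5+7 = 40
… (10 more)
The minimum is 17.
One shortest path: HQ → T3 → H7 → C3 → C1.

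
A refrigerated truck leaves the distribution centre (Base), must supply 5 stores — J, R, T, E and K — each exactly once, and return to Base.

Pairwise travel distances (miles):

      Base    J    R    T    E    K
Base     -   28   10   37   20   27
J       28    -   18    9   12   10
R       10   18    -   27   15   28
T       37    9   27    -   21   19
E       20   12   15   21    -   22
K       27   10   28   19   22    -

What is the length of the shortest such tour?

Base - J - R - T - E - K - Base: 28+18+27+21+22+27 = 143
Base - J - R - T - K - E - Base: 28+18+27+19+22+20 = 134
Base - J - R - E - T - K - Base: 28+18+15+21+19+27 = 128
Base - J - R - E - K - T - Base: 28+18+15+22+19+37 = 139
Base - J - R - K - T - E - Base: 28+18+28+19+21+20 = 134
Base - J - R - K - E - T - Base: 28+18+28+22+21+37 = 154
Base - J - T - R - E - K - Base: 28+9+27+15+22+27 = 128
Base - J - T - R - K - E - Base: 28+9+27+28+22+20 = 134
Base - J - T - E - R - K - Base: 28+9+21+15+28+27 = 128
Base - J - T - E - K - R - Base: 28+9+21+22+28+10 = 118
Base - J - T - K - R - E - Base: 28+9+19+28+15+20 = 119
Base - J - T - K - E - R - Base: 28+9+19+22+15+10 = 103
Base - J - E - R - T - K - Base: 28+12+15+27+19+27 = 128
Base - J - E - R - K - T - Base: 28+12+15+28+19+37 = 139
… (46 more)
Base - R - E - J - T - K - Base: 10+15+12+9+19+27 = 92  ← best
The minimum is 92.
One optimal route: Base → R → E → J → T → K → Base (or its reverse).

Shortest round trip = 92 miles.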